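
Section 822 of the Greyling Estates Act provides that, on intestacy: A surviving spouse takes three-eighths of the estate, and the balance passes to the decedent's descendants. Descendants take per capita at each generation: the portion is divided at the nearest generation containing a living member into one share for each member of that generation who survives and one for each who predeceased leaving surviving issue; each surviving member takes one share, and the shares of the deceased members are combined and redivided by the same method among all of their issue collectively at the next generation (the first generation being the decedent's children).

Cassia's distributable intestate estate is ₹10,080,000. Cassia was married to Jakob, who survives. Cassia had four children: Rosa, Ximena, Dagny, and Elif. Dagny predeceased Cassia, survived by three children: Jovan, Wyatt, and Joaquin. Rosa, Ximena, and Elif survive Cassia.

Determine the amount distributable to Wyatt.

Jakob takes three-eighths of ₹10,080,000 = ₹3,780,000. The remaining ₹6,300,000 passes to the descendants.
The descendants' portion (₹6,300,000) is divided at the children's generation into 4 shares of ₹1,575,000. Rosa, Ximena, and Elif each take ₹1,575,000. The remaining share for the deceased Dagny (₹1,575,000) is carried to the next generation.
That pool (₹1,575,000) is divided at the grandchildren's generation equally among Jovan, Wyatt, and Joaquin: ₹525,000 each.

Wyatt receives ₹525,000.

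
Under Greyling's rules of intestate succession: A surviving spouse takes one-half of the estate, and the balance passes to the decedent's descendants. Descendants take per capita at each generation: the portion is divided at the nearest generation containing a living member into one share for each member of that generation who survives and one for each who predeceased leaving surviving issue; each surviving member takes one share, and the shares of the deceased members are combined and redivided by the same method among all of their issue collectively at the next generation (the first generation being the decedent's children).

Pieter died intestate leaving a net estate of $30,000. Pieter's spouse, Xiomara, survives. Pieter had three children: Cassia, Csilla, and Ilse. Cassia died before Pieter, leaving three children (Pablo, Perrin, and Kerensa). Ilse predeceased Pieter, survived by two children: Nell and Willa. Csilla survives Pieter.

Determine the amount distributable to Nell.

Xiomara takes one-half of $30,000 = $15,000. The remaining $15,000 passes to the descendants.
The descendants' portion ($15,000) is divided at the children's generation into 3 shares of $5,000. Csilla takes $5,000. The 2 shares of the deceased (Cassia and Ilse) are combined into a pool of $10,000.
That pool ($10,000) is divided at the grandchildren's generation equally among Pablo, Perrin, Kerensa, Nell, and Willa: $2,000 each.

Nell receives $2,000.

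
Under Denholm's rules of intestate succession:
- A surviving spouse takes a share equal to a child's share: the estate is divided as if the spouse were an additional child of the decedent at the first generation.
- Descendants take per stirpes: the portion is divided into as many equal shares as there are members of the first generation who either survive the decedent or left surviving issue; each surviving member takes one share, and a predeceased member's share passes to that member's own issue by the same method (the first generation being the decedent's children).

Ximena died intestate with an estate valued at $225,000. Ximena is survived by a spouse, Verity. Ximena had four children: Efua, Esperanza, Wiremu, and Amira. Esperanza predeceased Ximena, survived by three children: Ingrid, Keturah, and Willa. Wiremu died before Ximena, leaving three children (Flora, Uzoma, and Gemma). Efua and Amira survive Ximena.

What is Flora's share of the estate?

The spouse counts as an additional share at the children's level, so there are 5 primary shares of $45,000. Verity takes one such share ($45,000).
The children's combined portion ($180,000) is divided into 4 shares of $45,000: Efua and Amira each take $45,000; Esperanza's $45,000 share passes to Esperanza's issue; Wiremu's $45,000 share passes to Wiremu's issue.
Esperanza's share ($45,000) is divided into 3 shares of $15,000: Ingrid, Keturah, and Willa each take $15,000.
Wiremu's share ($45,000) is divided into 3 shares of $15,000: Flora, Uzoma, and Gemma each take $15,000.

Flora receives $15,000.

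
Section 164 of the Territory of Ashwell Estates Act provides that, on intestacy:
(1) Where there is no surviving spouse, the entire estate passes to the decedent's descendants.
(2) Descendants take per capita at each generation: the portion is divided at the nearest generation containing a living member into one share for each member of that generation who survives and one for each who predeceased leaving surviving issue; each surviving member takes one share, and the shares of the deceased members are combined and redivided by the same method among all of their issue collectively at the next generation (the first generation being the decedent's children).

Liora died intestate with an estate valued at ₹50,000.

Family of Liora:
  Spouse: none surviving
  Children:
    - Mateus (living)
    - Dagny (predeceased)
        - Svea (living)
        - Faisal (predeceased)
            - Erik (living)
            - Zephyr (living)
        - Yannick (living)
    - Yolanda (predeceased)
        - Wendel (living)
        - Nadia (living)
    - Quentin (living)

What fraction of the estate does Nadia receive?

The entire ₹50,000 passes to the descendants.
That amount (₹50,000) is divided at the children's generation into 4 shares of ₹12,500. Mateus and Quentin each take ₹12,500. The 2 shares of the deceased (Dagny and Yolanda) are combined into a pool of ₹25,000.
That pool (₹25,000) is divided at the grandchildren's generation into 5 shares of ₹5,000. Svea, Yannick, Wendel, and Nadia each take ₹5,000. The remaining share for the deceased Faisal (₹5,000) is carried to the next generation.
That pool (₹5,000) is divided at the great-grandchildren's generation equally among Erik and Zephyr: ₹2,500 each.

Nadia receives 1/10 of the estate.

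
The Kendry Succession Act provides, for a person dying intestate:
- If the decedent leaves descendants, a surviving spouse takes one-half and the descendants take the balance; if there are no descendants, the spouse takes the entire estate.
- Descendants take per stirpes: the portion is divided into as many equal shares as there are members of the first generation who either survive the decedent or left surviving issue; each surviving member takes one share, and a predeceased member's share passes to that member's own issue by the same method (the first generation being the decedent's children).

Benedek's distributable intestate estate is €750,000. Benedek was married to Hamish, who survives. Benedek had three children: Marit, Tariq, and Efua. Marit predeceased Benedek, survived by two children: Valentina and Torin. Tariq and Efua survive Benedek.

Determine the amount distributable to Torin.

Torin receives €62,500.

Hamish takes one-half of €750,000 = €375,000. The remaining €375,000 passes to the descendants.
The descendants' portion (€375,000) is divided into 3 shares of €125,000: Tariq and Efua each take €125,000; Marit's €125,000 share passes to Marit's issue.
Marit's share (€125,000) is divided into 2 shares of €62,500: Valentina and Torin each take €62,500.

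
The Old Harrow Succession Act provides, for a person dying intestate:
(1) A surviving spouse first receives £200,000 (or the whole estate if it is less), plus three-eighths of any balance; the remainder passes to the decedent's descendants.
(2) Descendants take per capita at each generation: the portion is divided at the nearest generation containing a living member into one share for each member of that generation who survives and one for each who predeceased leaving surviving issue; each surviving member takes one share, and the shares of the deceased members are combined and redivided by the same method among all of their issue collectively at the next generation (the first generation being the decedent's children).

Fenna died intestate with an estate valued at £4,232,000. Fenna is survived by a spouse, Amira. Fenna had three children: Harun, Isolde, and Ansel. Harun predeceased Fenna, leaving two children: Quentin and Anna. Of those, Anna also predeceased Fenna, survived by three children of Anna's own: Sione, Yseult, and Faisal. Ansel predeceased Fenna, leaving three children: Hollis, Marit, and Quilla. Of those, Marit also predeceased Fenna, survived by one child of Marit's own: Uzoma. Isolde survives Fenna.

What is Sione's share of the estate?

Amira first takes £200,000, leaving a balance of £4,032,000. Amira then takes three-eighths of the balance (£1,512,000), for a total of £1,712,000. The remaining £2,520,000 passes to the descendants.
The descendants' portion (£2,520,000) is divided at the children's generation into 3 shares of £840,000. Isolde takes £840,000. The 2 shares of the deceased (Harun and Ansel) are combined into a pool of £1,680,000.
That pool (£1,680,000) is divided at the grandchildren's generation into 5 shares of £336,000. Quentin, Hollis, and Quilla each take £336,000. The 2 shares of the deceased (Anna and Marit) are combined into a pool of £672,000.
That pool (£672,000) is divided at the great-grandchildren's generation equally among Sione, Yseult, Faisal, and Uzoma: £168,000 each.

Sione receives £168,000.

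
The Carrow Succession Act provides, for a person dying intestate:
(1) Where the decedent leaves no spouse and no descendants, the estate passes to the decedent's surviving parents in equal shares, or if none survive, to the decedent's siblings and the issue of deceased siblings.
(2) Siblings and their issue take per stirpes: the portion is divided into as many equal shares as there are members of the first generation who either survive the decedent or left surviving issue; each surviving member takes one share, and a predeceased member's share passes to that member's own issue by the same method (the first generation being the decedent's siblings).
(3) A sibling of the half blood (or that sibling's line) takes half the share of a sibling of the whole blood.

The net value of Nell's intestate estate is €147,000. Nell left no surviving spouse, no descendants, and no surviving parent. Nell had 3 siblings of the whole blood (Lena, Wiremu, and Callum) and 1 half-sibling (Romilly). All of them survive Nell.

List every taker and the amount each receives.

Lena: €42,000; Romilly: €21,000; Wiremu: €42,000; Callum: €42,000

The entire €147,000 passes to the siblings and their issue.
Counting each half-blood sibling's line as half a unit, there are 7/2 units in €147,000, so one unit is €42,000. Whole-blood lines (Lena, Wiremu, and Callum) take €42,000 each; half-blood lines (Romilly) take €21,000 each.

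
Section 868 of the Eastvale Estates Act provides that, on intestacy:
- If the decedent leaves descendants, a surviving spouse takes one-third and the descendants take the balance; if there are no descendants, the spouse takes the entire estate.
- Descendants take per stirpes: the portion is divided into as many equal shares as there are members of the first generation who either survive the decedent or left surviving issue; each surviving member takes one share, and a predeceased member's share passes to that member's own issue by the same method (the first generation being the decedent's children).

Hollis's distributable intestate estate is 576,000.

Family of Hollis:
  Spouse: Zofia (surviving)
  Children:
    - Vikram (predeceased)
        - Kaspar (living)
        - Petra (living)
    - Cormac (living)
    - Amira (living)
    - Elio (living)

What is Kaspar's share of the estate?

Kaspar receives 48,000.

Zofia takes one-third of 576,000 = 192,000. The remaining 384,000 passes to the descendants.
The descendants' portion (384,000) is divided into 4 shares of 96,000: Cormac, Amira, and Elio each take 96,000; Vikram's 96,000 share passes to Vikram's issue.
Vikram's share (96,000) is divided into 2 shares of 48,000: Kaspar and Petra each take 48,000.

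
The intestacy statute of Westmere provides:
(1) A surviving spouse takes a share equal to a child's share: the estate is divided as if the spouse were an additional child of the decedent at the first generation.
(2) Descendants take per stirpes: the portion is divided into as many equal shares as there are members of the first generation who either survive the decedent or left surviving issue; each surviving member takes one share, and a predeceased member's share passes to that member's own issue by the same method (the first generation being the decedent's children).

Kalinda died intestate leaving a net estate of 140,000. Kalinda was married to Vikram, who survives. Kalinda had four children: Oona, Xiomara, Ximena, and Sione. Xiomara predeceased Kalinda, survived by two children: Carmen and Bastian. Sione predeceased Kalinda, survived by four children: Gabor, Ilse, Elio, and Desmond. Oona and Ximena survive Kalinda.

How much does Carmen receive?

Carmen receives 14,000.

The spouse counts as an additional share at the children's level, so there are 5 primary shares of 28,000. Vikram takes one such share (28,000).
The children's combined portion (112,000) is divided into 4 shares of 28,000: Oona and Ximena each take 28,000; Xiomara's 28,000 share passes to Xiomara's issue; Sione's 28,000 share passes to Sione's issue.
Xiomara's share (28,000) is divided into 2 shares of 14,000: Carmen and Bastian each take 14,000.
Sione's share (28,000) is divided into 4 shares of 7,000: Gabor, Ilse, Elio, and Desmond each take 7,000.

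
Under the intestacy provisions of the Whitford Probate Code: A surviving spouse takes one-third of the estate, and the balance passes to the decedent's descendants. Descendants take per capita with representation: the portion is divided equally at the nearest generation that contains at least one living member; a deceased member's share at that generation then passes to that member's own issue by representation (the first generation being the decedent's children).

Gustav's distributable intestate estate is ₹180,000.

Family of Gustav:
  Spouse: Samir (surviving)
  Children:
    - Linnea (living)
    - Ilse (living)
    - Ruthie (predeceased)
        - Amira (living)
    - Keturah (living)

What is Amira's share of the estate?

Samir takes one-third of ₹180,000 = ₹60,000. The remaining ₹120,000 passes to the descendants.
The descendants' portion (₹120,000) is divided into 4 shares of ₹30,000: Linnea, Ilse, and Keturah each take ₹30,000; Ruthie's ₹30,000 share passes to Ruthie's issue.
Ruthie's share (₹30,000) passes entirely to Amira.

Amira receives ₹30,000.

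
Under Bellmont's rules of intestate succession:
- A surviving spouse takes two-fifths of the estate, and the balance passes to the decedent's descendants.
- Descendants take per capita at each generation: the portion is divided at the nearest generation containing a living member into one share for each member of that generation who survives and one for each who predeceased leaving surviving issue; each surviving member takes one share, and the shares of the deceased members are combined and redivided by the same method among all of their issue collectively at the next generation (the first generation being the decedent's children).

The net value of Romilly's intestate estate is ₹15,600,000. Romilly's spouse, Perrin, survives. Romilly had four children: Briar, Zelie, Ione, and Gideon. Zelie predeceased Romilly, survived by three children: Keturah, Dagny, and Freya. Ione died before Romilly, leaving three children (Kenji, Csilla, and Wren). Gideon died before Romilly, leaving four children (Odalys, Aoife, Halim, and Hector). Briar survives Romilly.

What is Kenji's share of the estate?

Kenji receives ₹702,000.

Perrin takes two-fifths of ₹15,600,000 = ₹6,240,000. The remaining ₹9,360,000 passes to the descendants.
The descendants' portion (₹9,360,000) is divided at the children's generation into 4 shares of ₹2,340,000. Briar takes ₹2,340,000. The 3 shares of the deceased (Zelie, Ione, and Gideon) are combined into a pool of ₹7,020,000.
That pool (₹7,020,000) is divided at the grandchildren's generation equally among Keturah, Dagny, Freya, Kenji, Csilla, Wren, Odalys, Aoife, Halim, and Hector: ₹702,000 each.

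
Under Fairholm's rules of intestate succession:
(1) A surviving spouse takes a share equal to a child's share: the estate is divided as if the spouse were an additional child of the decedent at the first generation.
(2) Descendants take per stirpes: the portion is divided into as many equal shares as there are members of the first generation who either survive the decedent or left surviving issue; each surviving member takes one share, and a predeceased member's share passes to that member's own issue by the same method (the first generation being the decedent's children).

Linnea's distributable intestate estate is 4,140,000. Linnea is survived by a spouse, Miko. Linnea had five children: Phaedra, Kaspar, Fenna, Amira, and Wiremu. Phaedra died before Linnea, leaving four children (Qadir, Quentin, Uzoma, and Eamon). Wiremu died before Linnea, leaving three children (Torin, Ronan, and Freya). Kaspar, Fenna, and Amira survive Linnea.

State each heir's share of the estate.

The spouse counts as an additional share at the children's level, so there are 6 primary shares of 690,000. Miko takes one such share (690,000).
The children's combined portion (3,450,000) is divided into 5 shares of 690,000: Kaspar, Fenna, and Amira each take 690,000; Phaedra's 690,000 share passes to Phaedra's issue; Wiremu's 690,000 share passes to Wiremu's issue.
Phaedra's share (690,000) is divided into 4 shares of 172,500: Qadir, Quentin, Uzoma, and Eamon each take 172,500.
Wiremu's share (690,000) is divided into 3 shares of 230,000: Torin, Ronan, and Freya each take 230,000.

Miko: 690,000; Qadir: 172,500; Quentin: 172,500; Uzoma: 172,500; Eamon: 172,500; Kaspar: 690,000; Fenna: 690,000; Amira: 690,000; Torin: 230,000; Ronan: 230,000; Freya: 230,000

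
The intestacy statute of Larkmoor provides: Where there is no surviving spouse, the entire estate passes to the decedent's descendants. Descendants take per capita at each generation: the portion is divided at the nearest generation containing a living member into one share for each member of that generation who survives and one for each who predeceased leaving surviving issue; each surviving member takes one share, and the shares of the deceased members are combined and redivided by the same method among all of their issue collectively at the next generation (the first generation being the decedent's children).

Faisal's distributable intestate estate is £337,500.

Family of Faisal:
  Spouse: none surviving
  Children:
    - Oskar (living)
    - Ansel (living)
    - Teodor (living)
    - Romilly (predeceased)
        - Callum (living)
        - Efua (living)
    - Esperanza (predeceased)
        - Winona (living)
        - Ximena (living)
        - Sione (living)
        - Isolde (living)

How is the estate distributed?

Oskar: £67,500; Ansel: £67,500; Teodor: £67,500; Callum: £22,500; Efua: £22,500; Winona: £22,500; Ximena: £22,500; Sione: £22,500; Isolde: £22,500

The entire £337,500 passes to the descendants.
That amount (£337,500) is divided at the children's generation into 5 shares of £67,500. Oskar, Ansel, and Teodor each take £67,500. The 2 shares of the deceased (Romilly and Esperanza) are combined into a pool of £135,000.
That pool (£135,000) is divided at the grandchildren's generation equally among Callum, Efua, Winona, Ximena, Sione, and Isolde: £22,500 each.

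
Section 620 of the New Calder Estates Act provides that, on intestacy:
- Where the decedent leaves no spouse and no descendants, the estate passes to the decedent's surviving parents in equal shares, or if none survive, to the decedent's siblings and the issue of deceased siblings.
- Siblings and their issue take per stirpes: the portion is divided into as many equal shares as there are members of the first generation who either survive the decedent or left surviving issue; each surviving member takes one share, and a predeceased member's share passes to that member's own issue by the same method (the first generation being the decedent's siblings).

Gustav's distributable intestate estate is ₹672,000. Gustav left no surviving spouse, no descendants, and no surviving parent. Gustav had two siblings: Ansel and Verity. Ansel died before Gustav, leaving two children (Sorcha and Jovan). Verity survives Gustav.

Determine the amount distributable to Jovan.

Jovan receives ₹168,000.

The entire ₹672,000 passes to the siblings and their issue.
That amount (₹672,000) is divided into 2 shares of ₹336,000: Verity takes ₹336,000; Ansel's ₹336,000 share passes to Ansel's issue.
Ansel's share (₹336,000) is divided into 2 shares of ₹168,000: Sorcha and Jovan each take ₹168,000.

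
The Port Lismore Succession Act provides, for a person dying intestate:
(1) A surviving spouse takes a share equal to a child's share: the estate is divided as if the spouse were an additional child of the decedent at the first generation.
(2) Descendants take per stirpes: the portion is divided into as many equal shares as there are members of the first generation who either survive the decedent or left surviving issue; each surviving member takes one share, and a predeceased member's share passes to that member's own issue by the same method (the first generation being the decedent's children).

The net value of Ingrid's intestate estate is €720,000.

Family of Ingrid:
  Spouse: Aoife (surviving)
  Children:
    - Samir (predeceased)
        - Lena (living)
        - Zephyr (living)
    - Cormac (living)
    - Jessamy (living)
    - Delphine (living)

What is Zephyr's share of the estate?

Zephyr receives €72,000.

The spouse counts as an additional share at the children's level, so there are 5 primary shares of €144,000. Aoife takes one such share (€144,000).
The children's combined portion (€576,000) is divided into 4 shares of €144,000: Cormac, Jessamy, and Delphine each take €144,000; Samir's €144,000 share passes to Samir's issue.
Samir's share (€144,000) is divided into 2 shares of €72,000: Lena and Zephyr each take €72,000.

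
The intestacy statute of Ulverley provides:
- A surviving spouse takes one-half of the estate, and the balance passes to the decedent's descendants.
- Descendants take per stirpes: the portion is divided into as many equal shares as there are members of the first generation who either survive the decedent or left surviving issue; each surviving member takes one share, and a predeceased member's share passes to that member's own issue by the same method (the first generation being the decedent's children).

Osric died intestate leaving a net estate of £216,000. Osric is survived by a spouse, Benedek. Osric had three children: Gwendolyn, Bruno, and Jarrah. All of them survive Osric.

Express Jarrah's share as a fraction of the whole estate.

Benedek takes one-half of £216,000 = £108,000. The remaining £108,000 passes to the descendants.
The descendants' portion (£108,000) is divided into 3 shares of £36,000: Gwendolyn, Bruno, and Jarrah each take £36,000.

Jarrah receives 1/6 of the estate.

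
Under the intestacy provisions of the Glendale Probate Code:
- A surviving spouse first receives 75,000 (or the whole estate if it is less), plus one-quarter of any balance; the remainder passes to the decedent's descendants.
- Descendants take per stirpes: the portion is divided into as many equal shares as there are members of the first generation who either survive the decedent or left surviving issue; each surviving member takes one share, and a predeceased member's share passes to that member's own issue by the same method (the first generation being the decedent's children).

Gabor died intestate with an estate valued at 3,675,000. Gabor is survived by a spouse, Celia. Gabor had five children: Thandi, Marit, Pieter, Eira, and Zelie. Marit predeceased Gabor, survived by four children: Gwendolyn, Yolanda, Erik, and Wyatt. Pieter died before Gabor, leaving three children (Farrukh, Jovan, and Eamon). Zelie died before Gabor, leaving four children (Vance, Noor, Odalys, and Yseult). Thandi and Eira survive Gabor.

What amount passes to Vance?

Vance receives 135,000.

Celia first takes 75,000, leaving a balance of 3,600,000. Celia then takes one-quarter of the balance (900,000), for a total of 975,000. The remaining 2,700,000 passes to the descendants.
The descendants' portion (2,700,000) is divided into 5 shares of 540,000: Thandi and Eira each take 540,000; Marit's 540,000 share passes to Marit's issue; Pieter's 540,000 share passes to Pieter's issue; Zelie's 540,000 share passes to Zelie's issue.
Marit's share (540,000) is divided into 4 shares of 135,000: Gwendolyn, Yolanda, Erik, and Wyatt each take 135,000.
Pieter's share (540,000) is divided into 3 shares of 180,000: Farrukh, Jovan, and Eamon each take 180,000.
Zelie's share (540,000) is divided into 4 shares of 135,000: Vance, Noor, Odalys, and Yseult each take 135,000.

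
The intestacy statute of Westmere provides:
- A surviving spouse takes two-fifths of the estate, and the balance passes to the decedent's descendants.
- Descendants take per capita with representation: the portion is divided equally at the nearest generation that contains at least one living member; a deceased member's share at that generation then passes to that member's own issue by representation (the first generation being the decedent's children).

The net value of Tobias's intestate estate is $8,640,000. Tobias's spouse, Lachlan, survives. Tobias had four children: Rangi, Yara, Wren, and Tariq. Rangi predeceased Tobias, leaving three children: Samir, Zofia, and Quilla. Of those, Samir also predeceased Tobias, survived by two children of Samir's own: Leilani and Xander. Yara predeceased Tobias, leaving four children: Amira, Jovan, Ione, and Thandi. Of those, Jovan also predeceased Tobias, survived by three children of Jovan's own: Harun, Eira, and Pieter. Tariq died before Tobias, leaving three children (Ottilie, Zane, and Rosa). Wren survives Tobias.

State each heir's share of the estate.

Lachlan: $3,456,000; Leilani: $216,000; Xander: $216,000; Zofia: $432,000; Quilla: $432,000; Amira: $324,000; Harun: $108,000; Eira: $108,000; Pieter: $108,000; Ione: $324,000; Thandi: $324,000; Wren: $1,296,000; Ottilie: $432,000; Zane: $432,000; Rosa: $432,000

Lachlan takes two-fifths of $8,640,000 = $3,456,000. The remaining $5,184,000 passes to the descendants.
The descendants' portion ($5,184,000) is divided into 4 shares of $1,296,000: Wren takes $1,296,000; Rangi's $1,296,000 share passes to Rangi's issue; Yara's $1,296,000 share passes to Yara's issue; Tariq's $1,296,000 share passes to Tariq's issue.
Rangi's share ($1,296,000) is divided into 3 shares of $432,000: Zofia and Quilla each take $432,000; Samir's $432,000 share passes to Samir's issue.
Samir's share ($432,000) is divided into 2 shares of $216,000: Leilani and Xander each take $216,000.
Yara's share ($1,296,000) is divided into 4 shares of $324,000: Amira, Ione, and Thandi each take $324,000; Jovan's $324,000 share passes to Jovan's issue.
Jovan's share ($324,000) is divided into 3 shares of $108,000: Harun, Eira, and Pieter each take $108,000.
Tariq's share ($1,296,000) is divided into 3 shares of $432,000: Ottilie, Zane, and Rosa each take $432,000.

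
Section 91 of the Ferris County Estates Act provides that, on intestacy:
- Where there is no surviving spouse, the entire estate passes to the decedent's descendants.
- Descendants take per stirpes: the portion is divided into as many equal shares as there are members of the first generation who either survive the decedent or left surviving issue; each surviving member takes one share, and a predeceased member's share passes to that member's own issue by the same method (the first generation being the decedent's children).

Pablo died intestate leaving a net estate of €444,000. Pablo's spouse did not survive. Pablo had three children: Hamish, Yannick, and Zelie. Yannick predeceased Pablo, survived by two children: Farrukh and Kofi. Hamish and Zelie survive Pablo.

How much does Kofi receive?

The entire €444,000 passes to the descendants.
That amount (€444,000) is divided into 3 shares of €148,000: Hamish and Zelie each take €148,000; Yannick's €148,000 share passes to Yannick's issue.
Yannick's share (€148,000) is divided into 2 shares of €74,000: Farrukh and Kofi each take €74,000.

Kofi receives €74,000.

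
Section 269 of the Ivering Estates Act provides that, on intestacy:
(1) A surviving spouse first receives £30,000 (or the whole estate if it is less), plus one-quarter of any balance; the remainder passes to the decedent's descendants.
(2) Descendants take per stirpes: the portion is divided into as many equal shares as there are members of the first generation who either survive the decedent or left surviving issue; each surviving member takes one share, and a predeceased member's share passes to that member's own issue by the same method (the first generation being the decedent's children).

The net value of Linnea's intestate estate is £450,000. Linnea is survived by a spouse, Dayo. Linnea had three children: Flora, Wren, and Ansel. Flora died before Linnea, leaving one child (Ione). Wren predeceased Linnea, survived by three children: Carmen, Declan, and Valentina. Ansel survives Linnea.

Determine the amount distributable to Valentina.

Valentina receives £35,000.

Dayo first takes £30,000, leaving a balance of £420,000. Dayo then takes one-quarter of the balance (£105,000), for a total of £135,000. The remaining £315,000 passes to the descendants.
The descendants' portion (£315,000) is divided into 3 shares of £105,000: Ansel takes £105,000; Flora's £105,000 share passes to Flora's issue; Wren's £105,000 share passes to Wren's issue.
Flora's share (£105,000) passes entirely to Ione.
Wren's share (£105,000) is divided into 3 shares of £35,000: Carmen, Declan, and Valentina each take £35,000.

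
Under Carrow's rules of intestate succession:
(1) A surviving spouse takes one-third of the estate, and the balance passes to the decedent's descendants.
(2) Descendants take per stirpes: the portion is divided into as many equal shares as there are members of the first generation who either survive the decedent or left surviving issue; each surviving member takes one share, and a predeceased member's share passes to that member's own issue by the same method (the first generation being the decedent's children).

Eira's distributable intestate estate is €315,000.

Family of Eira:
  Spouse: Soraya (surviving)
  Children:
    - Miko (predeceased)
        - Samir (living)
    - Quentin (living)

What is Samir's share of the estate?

Soraya takes one-third of €315,000 = €105,000. The remaining €210,000 passes to the descendants.
The descendants' portion (€210,000) is divided into 2 shares of €105,000: Quentin takes €105,000; Miko's €105,000 share passes to Miko's issue.
Miko's share (€105,000) passes entirely to Samir.

Samir receives €105,000.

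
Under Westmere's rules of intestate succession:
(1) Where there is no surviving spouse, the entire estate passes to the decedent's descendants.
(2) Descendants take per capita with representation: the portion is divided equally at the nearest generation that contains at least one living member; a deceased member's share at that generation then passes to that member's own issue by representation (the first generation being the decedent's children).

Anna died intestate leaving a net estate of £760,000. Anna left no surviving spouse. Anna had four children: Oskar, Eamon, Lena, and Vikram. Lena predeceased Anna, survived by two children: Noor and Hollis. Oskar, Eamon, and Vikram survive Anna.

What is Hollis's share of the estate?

The entire £760,000 passes to the descendants.
That amount (£760,000) is divided into 4 shares of £190,000: Oskar, Eamon, and Vikram each take £190,000; Lena's £190,000 share passes to Lena's issue.
Lena's share (£190,000) is divided into 2 shares of £95,000: Noor and Hollis each take £95,000.

Hollis receives £95,000.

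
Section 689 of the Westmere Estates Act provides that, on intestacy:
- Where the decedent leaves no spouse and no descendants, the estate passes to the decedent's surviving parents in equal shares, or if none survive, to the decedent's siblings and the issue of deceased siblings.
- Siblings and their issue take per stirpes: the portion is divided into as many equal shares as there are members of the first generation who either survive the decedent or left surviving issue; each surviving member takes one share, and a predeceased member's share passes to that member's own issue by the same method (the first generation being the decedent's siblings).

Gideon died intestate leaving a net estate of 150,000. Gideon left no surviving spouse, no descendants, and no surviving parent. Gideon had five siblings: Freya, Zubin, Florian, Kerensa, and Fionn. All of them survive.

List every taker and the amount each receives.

Freya: 30,000; Zubin: 30,000; Florian: 30,000; Kerensa: 30,000; Fionn: 30,000

The entire 150,000 passes to the siblings and their issue.
That amount (150,000) is divided into 5 shares of 30,000: Freya, Zubin, Florian, Kerensa, and Fionn each take 30,000.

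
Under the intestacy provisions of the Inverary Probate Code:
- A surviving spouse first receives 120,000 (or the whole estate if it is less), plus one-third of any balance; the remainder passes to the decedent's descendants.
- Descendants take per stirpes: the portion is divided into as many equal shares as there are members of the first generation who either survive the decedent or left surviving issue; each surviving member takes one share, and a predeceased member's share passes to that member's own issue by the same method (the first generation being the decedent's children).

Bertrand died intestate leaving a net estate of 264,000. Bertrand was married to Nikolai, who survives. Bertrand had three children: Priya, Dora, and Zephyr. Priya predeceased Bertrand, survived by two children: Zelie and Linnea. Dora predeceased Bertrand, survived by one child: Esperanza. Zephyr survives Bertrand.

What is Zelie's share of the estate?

Zelie receives 16,000.

Nikolai first takes 120,000, leaving a balance of 144,000. Nikolai then takes one-third of the balance (48,000), for a total of 168,000. The remaining 96,000 passes to the descendants.
The descendants' portion (96,000) is divided into 3 shares of 32,000: Zephyr takes 32,000; Priya's 32,000 share passes to Priya's issue; Dora's 32,000 share passes to Dora's issue.
Priya's share (32,000) is divided into 2 shares of 16,000: Zelie and Linnea each take 16,000.
Dora's share (32,000) passes entirely to Esperanza.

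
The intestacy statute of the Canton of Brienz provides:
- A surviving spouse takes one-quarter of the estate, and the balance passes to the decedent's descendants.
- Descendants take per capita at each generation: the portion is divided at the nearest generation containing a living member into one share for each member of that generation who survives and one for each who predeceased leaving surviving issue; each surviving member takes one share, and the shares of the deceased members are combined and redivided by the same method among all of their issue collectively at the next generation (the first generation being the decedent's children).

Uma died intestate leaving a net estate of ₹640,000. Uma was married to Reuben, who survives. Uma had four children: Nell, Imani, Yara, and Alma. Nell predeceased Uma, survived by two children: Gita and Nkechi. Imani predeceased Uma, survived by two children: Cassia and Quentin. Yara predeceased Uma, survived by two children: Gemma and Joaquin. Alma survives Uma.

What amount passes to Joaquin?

Joaquin receives ₹60,000.

Reuben takes one-quarter of ₹640,000 = ₹160,000. The remaining ₹480,000 passes to the descendants.
The descendants' portion (₹480,000) is divided at the children's generation into 4 shares of ₹120,000. Alma takes ₹120,000. The 3 shares of the deceased (Nell, Imani, and Yara) are combined into a pool of ₹360,000.
That pool (₹360,000) is divided at the grandchildren's generation equally among Gita, Nkechi, Cassia, Quentin, Gemma, and Joaquin: ₹60,000 each.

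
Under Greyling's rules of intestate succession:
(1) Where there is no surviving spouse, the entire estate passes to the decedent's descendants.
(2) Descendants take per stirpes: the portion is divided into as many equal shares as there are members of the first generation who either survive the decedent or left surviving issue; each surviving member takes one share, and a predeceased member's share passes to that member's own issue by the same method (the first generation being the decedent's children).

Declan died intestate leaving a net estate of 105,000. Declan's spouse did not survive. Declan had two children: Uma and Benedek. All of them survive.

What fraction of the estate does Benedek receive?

Benedek receives 1/2 of the estate.

The entire 105,000 passes to the descendants.
That amount (105,000) is divided into 2 shares of 52,500: Uma and Benedek each take 52,500.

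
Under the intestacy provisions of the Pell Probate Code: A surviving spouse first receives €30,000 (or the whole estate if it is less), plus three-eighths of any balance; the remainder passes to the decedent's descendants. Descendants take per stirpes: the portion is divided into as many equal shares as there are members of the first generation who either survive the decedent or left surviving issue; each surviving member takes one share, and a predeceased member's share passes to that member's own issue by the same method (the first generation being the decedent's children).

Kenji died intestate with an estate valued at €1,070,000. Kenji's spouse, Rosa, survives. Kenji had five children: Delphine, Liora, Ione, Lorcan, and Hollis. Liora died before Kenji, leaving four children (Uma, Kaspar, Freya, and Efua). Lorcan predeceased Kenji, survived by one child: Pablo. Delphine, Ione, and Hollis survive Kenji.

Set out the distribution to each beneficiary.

Rosa: €420,000; Delphine: €130,000; Uma: €32,500; Kaspar: €32,500; Freya: €32,500; Efua: €32,500; Ione: €130,000; Pablo: €130,000; Hollis: €130,000

Rosa first takes €30,000, leaving a balance of €1,040,000. Rosa then takes three-eighths of the balance (€390,000), for a total of €420,000. The remaining €650,000 passes to the descendants.
The descendants' portion (€650,000) is divided into 5 shares of €130,000: Delphine, Ione, and Hollis each take €130,000; Liora's €130,000 share passes to Liora's issue; Lorcan's €130,000 share passes to Lorcan's issue.
Liora's share (€130,000) is divided into 4 shares of €32,500: Uma, Kaspar, Freya, and Efua each take €32,500.
Lorcan's share (€130,000) passes entirely to Pablo.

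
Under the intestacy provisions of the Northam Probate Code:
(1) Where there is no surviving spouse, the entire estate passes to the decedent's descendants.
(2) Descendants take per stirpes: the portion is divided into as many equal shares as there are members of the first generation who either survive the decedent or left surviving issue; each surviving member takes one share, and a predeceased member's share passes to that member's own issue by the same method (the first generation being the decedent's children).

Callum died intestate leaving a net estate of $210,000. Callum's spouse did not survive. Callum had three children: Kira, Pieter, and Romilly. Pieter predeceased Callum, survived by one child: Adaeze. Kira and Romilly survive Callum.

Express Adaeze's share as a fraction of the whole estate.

Adaeze receives 1/3 of the estate.

The entire $210,000 passes to the descendants.
That amount ($210,000) is divided into 3 shares of $70,000: Kira and Romilly each take $70,000; Pieter's $70,000 share passes to Pieter's issue.
Pieter's share ($70,000) passes entirely to Adaeze.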